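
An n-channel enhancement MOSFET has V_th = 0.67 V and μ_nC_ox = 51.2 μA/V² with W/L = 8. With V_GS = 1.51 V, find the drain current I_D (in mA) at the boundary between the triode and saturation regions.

At the boundary V_DS = V_ov = V_GS − V_th = 1.51 − 0.67 = 0.84 V.
k_n = μ_nC_ox · (W/L) = 0.4096 mA/V².
I_D = ½ k_n V_ov² = 0.5 × 0.4096 × 0.84² = 0.145 mA.

I_D = 0.145 mA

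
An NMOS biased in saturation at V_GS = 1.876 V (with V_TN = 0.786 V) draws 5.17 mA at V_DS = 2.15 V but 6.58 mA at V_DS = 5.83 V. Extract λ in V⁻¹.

λ = 0.0882 V⁻¹

With V_GS fixed, I_D ∝ (1 + λ V_DS) in saturation, so I_D2/I_D1 = (1 + λ V_DS2)/(1 + λ V_DS1).
6.58/5.17 = 1.273 = (1 + 5.83 λ)/(1 + 2.15 λ).
Solving: λ (I_D1 V_DS2 − I_D2 V_DS1) = I_D2 − I_D1, so λ = (6.58 − 5.17) / (5.17 × 5.83 − 6.58 × 2.15) = 1.41 / 16 = 0.0882 V⁻¹.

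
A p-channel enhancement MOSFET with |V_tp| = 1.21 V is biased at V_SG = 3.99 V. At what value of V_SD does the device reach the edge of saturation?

V_SD,sat = 2.78 V

The boundary between triode and saturation is V_SD = V_SG − |V_tp| = V_ov.
V_ov = 3.99 − 1.21 = 2.78 V.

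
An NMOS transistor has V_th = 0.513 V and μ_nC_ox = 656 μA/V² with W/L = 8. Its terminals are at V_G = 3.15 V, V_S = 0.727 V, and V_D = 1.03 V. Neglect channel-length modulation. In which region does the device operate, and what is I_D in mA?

Triode; I_D = 2.80 mA

V_GS = V_G − V_S = 3.15 − 0.727 = 2.42 V; V_DS = V_D − V_S = 1.03 − 0.727 = 0.303 V.
k_n = μ_nC_ox · (W/L) = 5.248 mA/V².
V_ov = V_GS − V_th = 2.42 − 0.513 = 1.91 V.
Since V_DS = 0.303 V < V_ov = 1.91 V, the device is in the triode region.
I_D = k_n [V_ov · V_DS − ½ V_DS²] = 5.248 × [1.91 × 0.303 − 0.5 × 0.303²] = 2.8 mA.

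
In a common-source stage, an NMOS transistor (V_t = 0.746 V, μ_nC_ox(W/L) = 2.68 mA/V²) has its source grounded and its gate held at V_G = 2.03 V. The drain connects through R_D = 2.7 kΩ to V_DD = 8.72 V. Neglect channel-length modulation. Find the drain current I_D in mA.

I_D = 2.21 mA

V_GS = V_G = 2.03 V, so V_ov = 2.03 − 0.746 = 1.28 V.
Assume saturation: I_D = ½ k_n V_ov² = 0.5 × 2.68 × 1.28² = 2.21 mA, giving V_DS = V_DD − I_D R_D = 8.72 − 2.21 × 2.7 = 2.76 V.
V_DS = 2.76 V ≥ V_ov = 1.28 V, confirming saturation.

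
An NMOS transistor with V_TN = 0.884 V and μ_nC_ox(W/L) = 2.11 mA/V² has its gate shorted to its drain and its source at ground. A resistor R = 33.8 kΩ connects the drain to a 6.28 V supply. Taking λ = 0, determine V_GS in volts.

With gate tied to drain, V_GS = V_DS ≥ V_GS − V_TN, so the device is in saturation.
KCL at the drain: ½ k_n (V_GS − V_TN)² = (V_DD − V_GS)/R.
Let x = V_GS − 0.884. Then 35.7 x² + x − 5.396 = 0, giving x = 0.375 V (positive root), so V_GS = 1.26 V.
I_D = (V_DD − V_GS)/R = (6.28 − 1.26) / 33.8 = 0.149 mA.

V_GS = 1.26 V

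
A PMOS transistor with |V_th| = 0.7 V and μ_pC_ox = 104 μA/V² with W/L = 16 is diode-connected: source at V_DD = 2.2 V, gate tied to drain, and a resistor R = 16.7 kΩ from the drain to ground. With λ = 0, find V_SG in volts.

With gate tied to drain, V_SG = V_SD ≥ V_SG − |V_th|, so the device is in saturation.
k_p = μ_pC_ox · (W/L) = 1.664 mA/V².
KCL at the drain: ½ k_p (V_SG − |V_th|)² = (V_DD − V_SG)/R.
Let x = V_SG − 0.7. Then 13.9 x² + x − 1.5 = 0, giving x = 0.295 V (positive root), so V_SG = 0.995 V.
I_D = (V_DD − V_SG)/R = (2.2 − 0.995) / 16.7 = 0.0722 mA.

V_SG = 0.995 V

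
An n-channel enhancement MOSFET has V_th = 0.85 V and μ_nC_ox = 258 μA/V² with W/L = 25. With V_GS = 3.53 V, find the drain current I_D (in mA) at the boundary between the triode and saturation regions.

I_D = 23.2 mA

At the boundary V_DS = V_ov = V_GS − V_th = 3.53 − 0.85 = 2.68 V.
k_n = μ_nC_ox · (W/L) = 6.45 mA/V².
I_D = ½ k_n V_ov² = 0.5 × 6.45 × 2.68² = 23.2 mA.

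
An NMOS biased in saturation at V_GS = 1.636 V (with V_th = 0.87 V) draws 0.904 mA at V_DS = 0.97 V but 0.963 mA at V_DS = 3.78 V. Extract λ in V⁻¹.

With V_GS fixed, I_D ∝ (1 + λ V_DS) in saturation, so I_D2/I_D1 = (1 + λ V_DS2)/(1 + λ V_DS1).
0.963/0.904 = 1.065 = (1 + 3.78 λ)/(1 + 0.97 λ).
Solving: λ (I_D1 V_DS2 − I_D2 V_DS1) = I_D2 − I_D1, so λ = (0.963 − 0.904) / (0.904 × 3.78 − 0.963 × 0.97) = 0.059 / 2.48 = 0.0238 V⁻¹.

λ = 0.0238 V⁻¹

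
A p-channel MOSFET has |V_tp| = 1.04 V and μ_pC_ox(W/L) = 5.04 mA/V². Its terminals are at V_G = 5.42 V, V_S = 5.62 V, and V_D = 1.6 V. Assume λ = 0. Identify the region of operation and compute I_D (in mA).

V_SG = V_S − V_G = 5.62 − 5.42 = 0.2 V; V_SD = V_S − V_D = 5.62 − 1.6 = 4.02 V.
V_SG = 0.2 V < |V_tp| = 1.04 V, so the transistor is in cutoff.

Cutoff; I_D = 0 mA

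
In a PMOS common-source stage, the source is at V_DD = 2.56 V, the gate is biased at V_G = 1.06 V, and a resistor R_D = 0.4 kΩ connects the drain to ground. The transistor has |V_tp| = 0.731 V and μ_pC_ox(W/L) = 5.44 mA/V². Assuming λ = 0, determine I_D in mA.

V_SG = V_DD − V_G = 2.56 − 1.06 = 1.5 V, so V_ov = 1.5 − 0.731 = 0.769 V.
Assume saturation: I_D = ½ k_p V_ov² = 0.5 × 5.44 × 0.769² = 1.61 mA, giving V_SD = V_DD − I_D R_D = 2.56 − 1.61 × 0.4 = 1.92 V.
V_SD = 1.92 V ≥ V_ov = 0.769 V, confirming saturation.

I_D = 1.61 mA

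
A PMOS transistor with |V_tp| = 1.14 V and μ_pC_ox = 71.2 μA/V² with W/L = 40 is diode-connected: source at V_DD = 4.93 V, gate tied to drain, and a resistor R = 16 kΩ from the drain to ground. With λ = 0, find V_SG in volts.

With gate tied to drain, V_SG = V_SD ≥ V_SG − |V_tp|, so the device is in saturation.
k_p = μ_pC_ox · (W/L) = 2.848 mA/V².
KCL at the drain: ½ k_p (V_SG − |V_tp|)² = (V_DD − V_SG)/R.
Let x = V_SG − 1.14. Then 22.8 x² + x − 3.79 = 0, giving x = 0.386 V (positive root), so V_SG = 1.53 V.
I_D = (V_DD − V_SG)/R = (4.93 − 1.53) / 16 = 0.213 mA.

V_SG = 1.53 V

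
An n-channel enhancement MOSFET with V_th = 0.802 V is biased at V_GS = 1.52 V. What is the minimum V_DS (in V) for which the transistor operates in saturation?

V_DS,sat = 0.718 V

The boundary between triode and saturation is V_DS = V_GS − V_th = V_ov.
V_ov = 1.52 − 0.802 = 0.718 V.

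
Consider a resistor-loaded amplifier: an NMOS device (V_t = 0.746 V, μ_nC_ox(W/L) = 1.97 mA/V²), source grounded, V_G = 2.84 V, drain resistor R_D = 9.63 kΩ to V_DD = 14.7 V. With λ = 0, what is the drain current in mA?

V_GS = V_G = 2.84 V, so V_ov = 2.84 − 0.746 = 2.09 V.
Assume saturation: I_D = ½ k_n V_ov² = 0.5 × 1.97 × 2.09² = 4.32 mA, giving V_DS = V_DD − I_D R_D = 14.7 − 4.32 × 9.63 = -26.9 V.
But -26.9 V < V_ov = 2.09 V, so the device is actually in triode.
In triode I_D = k_n[V_ov V_DS − ½ V_DS²] and I_D = (V_DD − V_DS)/R_D. Equating: 9.49 V_DS² − 40.73 V_DS + 14.7 = 0, giving V_DS = 0.398 V (the root below V_ov).
I_D = (14.7 − 0.398) / 9.63 = 1.49 mA.

I_D = 1.49 mA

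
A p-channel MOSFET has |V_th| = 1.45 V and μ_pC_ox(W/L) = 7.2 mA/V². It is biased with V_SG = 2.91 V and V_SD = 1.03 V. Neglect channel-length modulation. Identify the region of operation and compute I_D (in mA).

V_ov = V_SG − |V_th| = 2.91 − 1.45 = 1.46 V.
Since V_SD = 1.03 V < V_ov = 1.46 V, the device is in the triode region.
I_D = k_p [V_ov · V_SD − ½ V_SD²] = 7.2 × [1.46 × 1.03 − 0.5 × 1.03²] = 7.01 mA.

Triode; I_D = 7.01 mA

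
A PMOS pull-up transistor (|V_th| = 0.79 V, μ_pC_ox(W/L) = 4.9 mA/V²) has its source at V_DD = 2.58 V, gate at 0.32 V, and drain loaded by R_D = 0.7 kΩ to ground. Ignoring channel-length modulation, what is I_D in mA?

V_SG = V_DD − V_G = 2.58 − 0.32 = 2.26 V, so V_ov = 2.26 − 0.79 = 1.47 V.
Assume saturation: I_D = ½ k_p V_ov² = 0.5 × 4.9 × 1.47² = 5.29 mA, giving V_SD = V_DD − I_D R_D = 2.58 − 5.29 × 0.7 = -1.13 V.
But -1.13 V < V_ov = 1.47 V, so the device is actually in triode.
In triode I_D = k_p[V_ov V_SD − ½ V_SD²] and I_D = (V_DD − V_SD)/R_D. Equating: 1.72 V_SD² − 6.042 V_SD + 2.58 = 0, giving V_SD = 0.497 V (the root below V_ov).
I_D = (2.58 − 0.497) / 0.7 = 2.98 mA.

I_D = 2.98 mA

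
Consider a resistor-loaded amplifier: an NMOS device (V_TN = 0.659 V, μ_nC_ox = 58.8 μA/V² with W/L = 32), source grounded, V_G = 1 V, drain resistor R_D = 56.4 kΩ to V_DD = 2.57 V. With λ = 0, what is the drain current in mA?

I_D = 0.0442 mA

V_GS = V_G = 1 V, so V_ov = 1 − 0.659 = 0.341 V.
k_n = μ_nC_ox · (W/L) = 1.882 mA/V².
Assume saturation: I_D = ½ k_n V_ov² = 0.5 × 1.882 × 0.341² = 0.109 mA, giving V_DS = V_DD − I_D R_D = 2.57 − 0.109 × 56.4 = -3.6 V.
But -3.6 V < V_ov = 0.341 V, so the device is actually in triode.
In triode I_D = k_n[V_ov V_DS − ½ V_DS²] and I_D = (V_DD − V_DS)/R_D. Equating: 53.1 V_DS² − 37.19 V_DS + 2.57 = 0, giving V_DS = 0.0777 V (the root below V_ov).
I_D = (2.57 − 0.0777) / 56.4 = 0.0442 mA.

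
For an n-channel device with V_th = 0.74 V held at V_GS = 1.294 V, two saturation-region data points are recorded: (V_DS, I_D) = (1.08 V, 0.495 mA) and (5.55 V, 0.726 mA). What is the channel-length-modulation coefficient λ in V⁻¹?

With V_GS fixed, I_D ∝ (1 + λ V_DS) in saturation, so I_D2/I_D1 = (1 + λ V_DS2)/(1 + λ V_DS1).
0.726/0.495 = 1.467 = (1 + 5.55 λ)/(1 + 1.08 λ).
Solving: λ (I_D1 V_DS2 − I_D2 V_DS1) = I_D2 − I_D1, so λ = (0.726 − 0.495) / (0.495 × 5.55 − 0.726 × 1.08) = 0.231 / 1.96 = 0.118 V⁻¹.

λ = 0.118 V⁻¹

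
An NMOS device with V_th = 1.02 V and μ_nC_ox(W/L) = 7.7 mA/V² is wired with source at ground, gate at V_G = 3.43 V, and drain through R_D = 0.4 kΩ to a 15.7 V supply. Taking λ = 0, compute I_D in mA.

V_GS = V_G = 3.43 V, so V_ov = 3.43 − 1.02 = 2.41 V.
Assume saturation: I_D = ½ k_n V_ov² = 0.5 × 7.7 × 2.41² = 22.4 mA, giving V_DS = V_DD − I_D R_D = 15.7 − 22.4 × 0.4 = 6.76 V.
V_DS = 6.76 V ≥ V_ov = 2.41 V, confirming saturation.

I_D = 22.4 mA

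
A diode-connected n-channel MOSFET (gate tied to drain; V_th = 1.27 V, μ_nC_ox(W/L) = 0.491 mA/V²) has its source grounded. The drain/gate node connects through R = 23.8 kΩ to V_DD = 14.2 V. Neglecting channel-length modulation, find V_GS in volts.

V_GS = 2.67 V

With gate tied to drain, V_GS = V_DS ≥ V_GS − V_th, so the device is in saturation.
KCL at the drain: ½ k_n (V_GS − V_th)² = (V_DD − V_GS)/R.
Let x = V_GS − 1.27. Then 5.84 x² + x − 12.93 = 0, giving x = 1.4 V (positive root), so V_GS = 2.67 V.
I_D = (V_DD − V_GS)/R = (14.2 − 2.67) / 23.8 = 0.484 mA.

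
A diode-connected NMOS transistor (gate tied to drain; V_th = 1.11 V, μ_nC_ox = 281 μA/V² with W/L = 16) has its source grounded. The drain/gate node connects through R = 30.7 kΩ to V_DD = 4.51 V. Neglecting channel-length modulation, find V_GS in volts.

V_GS = 1.32 V

With gate tied to drain, V_GS = V_DS ≥ V_GS − V_th, so the device is in saturation.
k_n = μ_nC_ox · (W/L) = 4.496 mA/V².
KCL at the drain: ½ k_n (V_GS − V_th)² = (V_DD − V_GS)/R.
Let x = V_GS − 1.11. Then 69 x² + x − 3.4 = 0, giving x = 0.215 V (positive root), so V_GS = 1.32 V.
I_D = (V_DD − V_GS)/R = (4.51 − 1.32) / 30.7 = 0.104 mA.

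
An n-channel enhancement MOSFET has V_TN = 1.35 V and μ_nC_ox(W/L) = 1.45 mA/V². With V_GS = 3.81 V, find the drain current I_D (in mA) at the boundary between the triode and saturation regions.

I_D = 4.39 mA

At the boundary V_DS = V_ov = V_GS − V_TN = 3.81 − 1.35 = 2.46 V.
I_D = ½ k_n V_ov² = 0.5 × 1.45 × 2.46² = 4.39 mA.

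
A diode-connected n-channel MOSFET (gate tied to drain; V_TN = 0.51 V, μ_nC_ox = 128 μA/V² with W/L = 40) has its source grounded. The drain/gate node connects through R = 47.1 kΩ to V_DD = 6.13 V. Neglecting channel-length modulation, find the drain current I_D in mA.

I_D = 0.115 mA

With gate tied to drain, V_GS = V_DS ≥ V_GS − V_TN, so the device is in saturation.
k_n = μ_nC_ox · (W/L) = 5.12 mA/V².
KCL at the drain: ½ k_n (V_GS − V_TN)² = (V_DD − V_GS)/R.
Let x = V_GS − 0.51. Then 121 x² + x − 5.62 = 0, giving x = 0.212 V (positive root), so V_GS = 0.722 V.
I_D = (V_DD − V_GS)/R = (6.13 − 0.722) / 47.1 = 0.115 mA.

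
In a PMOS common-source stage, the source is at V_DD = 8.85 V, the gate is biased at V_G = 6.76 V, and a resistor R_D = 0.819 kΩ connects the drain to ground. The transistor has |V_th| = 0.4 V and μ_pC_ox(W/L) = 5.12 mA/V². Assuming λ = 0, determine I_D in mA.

V_SG = V_DD − V_G = 8.85 − 6.76 = 2.09 V, so V_ov = 2.09 − 0.4 = 1.69 V.
Assume saturation: I_D = ½ k_p V_ov² = 0.5 × 5.12 × 1.69² = 7.31 mA, giving V_SD = V_DD − I_D R_D = 8.85 − 7.31 × 0.819 = 2.86 V.
V_SD = 2.86 V ≥ V_ov = 1.69 V, confirming saturation.

I_D = 7.31 mA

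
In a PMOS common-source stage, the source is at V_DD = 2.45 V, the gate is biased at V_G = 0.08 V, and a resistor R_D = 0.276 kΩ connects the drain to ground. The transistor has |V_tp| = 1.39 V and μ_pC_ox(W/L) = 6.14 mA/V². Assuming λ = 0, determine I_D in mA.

I_D = 2.95 mA

V_SG = V_DD − V_G = 2.45 − 0.08 = 2.37 V, so V_ov = 2.37 − 1.39 = 0.98 V.
Assume saturation: I_D = ½ k_p V_ov² = 0.5 × 6.14 × 0.98² = 2.95 mA, giving V_SD = V_DD − I_D R_D = 2.45 − 2.95 × 0.276 = 1.64 V.
V_SD = 1.64 V ≥ V_ov = 0.98 V, confirming saturation.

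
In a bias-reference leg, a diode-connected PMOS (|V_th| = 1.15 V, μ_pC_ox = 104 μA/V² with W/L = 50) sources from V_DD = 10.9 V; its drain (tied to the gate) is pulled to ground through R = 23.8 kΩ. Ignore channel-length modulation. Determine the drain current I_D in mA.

I_D = 0.393 mA

With gate tied to drain, V_SG = V_SD ≥ V_SG − |V_th|, so the device is in saturation.
k_p = μ_pC_ox · (W/L) = 5.2 mA/V².
KCL at the drain: ½ k_p (V_SG − |V_th|)² = (V_DD − V_SG)/R.
Let x = V_SG − 1.15. Then 61.9 x² + x − 9.75 = 0, giving x = 0.389 V (positive root), so V_SG = 1.54 V.
I_D = (V_DD − V_SG)/R = (10.9 − 1.54) / 23.8 = 0.393 mA.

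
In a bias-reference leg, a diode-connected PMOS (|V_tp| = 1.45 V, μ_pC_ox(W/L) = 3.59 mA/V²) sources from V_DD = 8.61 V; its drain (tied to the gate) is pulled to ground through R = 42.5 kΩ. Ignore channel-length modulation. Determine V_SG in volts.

With gate tied to drain, V_SG = V_SD ≥ V_SG − |V_tp|, so the device is in saturation.
KCL at the drain: ½ k_p (V_SG − |V_tp|)² = (V_DD − V_SG)/R.
Let x = V_SG − 1.45. Then 76.3 x² + x − 7.16 = 0, giving x = 0.3 V (positive root), so V_SG = 1.75 V.
I_D = (V_DD − V_SG)/R = (8.61 − 1.75) / 42.5 = 0.161 mA.

V_SG = 1.75 V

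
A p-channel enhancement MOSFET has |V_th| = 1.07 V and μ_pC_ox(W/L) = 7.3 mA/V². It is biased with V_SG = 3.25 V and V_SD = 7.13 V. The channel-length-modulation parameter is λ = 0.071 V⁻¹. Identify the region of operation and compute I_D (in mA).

V_ov = V_SG − |V_th| = 3.25 − 1.07 = 2.18 V.
Since V_SD = 7.13 V ≥ V_ov = 2.18 V, the device is in saturation.
I_D = ½ k_p V_ov² (1 + λ V_SD) = 0.5 × 7.3 × 2.18² × (1 + 0.071 × 7.13) = 26.1 mA.

Saturation; I_D = 26.1 mA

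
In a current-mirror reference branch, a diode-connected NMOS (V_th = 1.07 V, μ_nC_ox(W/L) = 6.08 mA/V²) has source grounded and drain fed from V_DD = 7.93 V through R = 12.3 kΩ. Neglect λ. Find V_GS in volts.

With gate tied to drain, V_GS = V_DS ≥ V_GS − V_th, so the device is in saturation.
KCL at the drain: ½ k_n (V_GS − V_th)² = (V_DD − V_GS)/R.
Let x = V_GS − 1.07. Then 37.4 x² + x − 6.86 = 0, giving x = 0.415 V (positive root), so V_GS = 1.49 V.
I_D = (V_DD − V_GS)/R = (7.93 − 1.49) / 12.3 = 0.524 mA.

V_GS = 1.49 V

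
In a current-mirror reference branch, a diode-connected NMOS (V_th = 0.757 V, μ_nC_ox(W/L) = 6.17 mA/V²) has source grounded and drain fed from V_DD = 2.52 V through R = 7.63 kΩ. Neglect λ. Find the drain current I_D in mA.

I_D = 0.198 mA

With gate tied to drain, V_GS = V_DS ≥ V_GS − V_th, so the device is in saturation.
KCL at the drain: ½ k_n (V_GS − V_th)² = (V_DD − V_GS)/R.
Let x = V_GS − 0.757. Then 23.5 x² + x − 1.763 = 0, giving x = 0.253 V (positive root), so V_GS = 1.01 V.
I_D = (V_DD − V_GS)/R = (2.52 − 1.01) / 7.63 = 0.198 mA.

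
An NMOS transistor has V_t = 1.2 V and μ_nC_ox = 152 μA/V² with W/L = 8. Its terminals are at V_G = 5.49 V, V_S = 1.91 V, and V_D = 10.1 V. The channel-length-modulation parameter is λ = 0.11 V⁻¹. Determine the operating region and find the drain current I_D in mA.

Saturation; I_D = 6.55 mA

V_GS = V_G − V_S = 5.49 − 1.91 = 3.58 V; V_DS = V_D − V_S = 10.1 − 1.91 = 8.19 V.
k_n = μ_nC_ox · (W/L) = 1.216 mA/V².
V_ov = V_GS − V_t = 3.58 − 1.2 = 2.38 V.
Since V_DS = 8.19 V ≥ V_ov = 2.38 V, the device is in saturation.
I_D = ½ k_n V_ov² (1 + λ V_DS) = 0.5 × 1.216 × 2.38² × (1 + 0.11 × 8.19) = 6.55 mA.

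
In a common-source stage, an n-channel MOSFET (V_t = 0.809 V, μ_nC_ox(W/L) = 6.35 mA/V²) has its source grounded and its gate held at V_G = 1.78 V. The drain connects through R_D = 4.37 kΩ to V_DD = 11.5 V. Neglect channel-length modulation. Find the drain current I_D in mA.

V_GS = V_G = 1.78 V, so V_ov = 1.78 − 0.809 = 0.971 V.
Assume saturation: I_D = ½ k_n V_ov² = 0.5 × 6.35 × 0.971² = 2.99 mA, giving V_DS = V_DD − I_D R_D = 11.5 − 2.99 × 4.37 = -1.58 V.
But -1.58 V < V_ov = 0.971 V, so the device is actually in triode.
In triode I_D = k_n[V_ov V_DS − ½ V_DS²] and I_D = (V_DD − V_DS)/R_D. Equating: 13.9 V_DS² − 27.94 V_DS + 11.5 = 0, giving V_DS = 0.577 V (the root below V_ov).
I_D = (11.5 − 0.577) / 4.37 = 2.5 mA.

I_D = 2.50 mA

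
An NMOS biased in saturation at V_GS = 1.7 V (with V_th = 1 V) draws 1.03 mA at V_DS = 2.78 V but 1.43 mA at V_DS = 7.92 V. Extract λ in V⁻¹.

λ = 0.0956 V⁻¹

With V_GS fixed, I_D ∝ (1 + λ V_DS) in saturation, so I_D2/I_D1 = (1 + λ V_DS2)/(1 + λ V_DS1).
1.43/1.03 = 1.388 = (1 + 7.92 λ)/(1 + 2.78 λ).
Solving: λ (I_D1 V_DS2 − I_D2 V_DS1) = I_D2 − I_D1, so λ = (1.43 − 1.03) / (1.03 × 7.92 − 1.43 × 2.78) = 0.4 / 4.18 = 0.0956 V⁻¹.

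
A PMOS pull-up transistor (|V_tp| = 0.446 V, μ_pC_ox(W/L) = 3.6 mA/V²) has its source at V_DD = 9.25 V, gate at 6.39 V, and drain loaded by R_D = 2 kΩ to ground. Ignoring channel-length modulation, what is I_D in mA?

V_SG = V_DD − V_G = 9.25 − 6.39 = 2.86 V, so V_ov = 2.86 − 0.446 = 2.41 V.
Assume saturation: I_D = ½ k_p V_ov² = 0.5 × 3.6 × 2.41² = 10.5 mA, giving V_SD = V_DD − I_D R_D = 9.25 − 10.5 × 2 = -11.7 V.
But -11.7 V < V_ov = 2.41 V, so the device is actually in triode.
In triode I_D = k_p[V_ov V_SD − ½ V_SD²] and I_D = (V_DD − V_SD)/R_D. Equating: 3.6 V_SD² − 18.38 V_SD + 9.25 = 0, giving V_SD = 0.566 V (the root below V_ov).
I_D = (9.25 − 0.566) / 2 = 4.34 mA.

I_D = 4.34 mA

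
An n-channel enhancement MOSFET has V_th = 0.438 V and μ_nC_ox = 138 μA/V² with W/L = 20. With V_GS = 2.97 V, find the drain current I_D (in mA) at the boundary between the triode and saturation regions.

I_D = 8.85 mA

At the boundary V_DS = V_ov = V_GS − V_th = 2.97 − 0.438 = 2.53 V.
k_n = μ_nC_ox · (W/L) = 2.76 mA/V².
I_D = ½ k_n V_ov² = 0.5 × 2.76 × 2.53² = 8.85 mA.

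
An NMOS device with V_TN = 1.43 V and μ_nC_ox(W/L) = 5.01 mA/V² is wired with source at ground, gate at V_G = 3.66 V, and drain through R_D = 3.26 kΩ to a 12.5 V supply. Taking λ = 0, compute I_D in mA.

I_D = 3.72 mA

V_GS = V_G = 3.66 V, so V_ov = 3.66 − 1.43 = 2.23 V.
Assume saturation: I_D = ½ k_n V_ov² = 0.5 × 5.01 × 2.23² = 12.5 mA, giving V_DS = V_DD − I_D R_D = 12.5 − 12.5 × 3.26 = -28.1 V.
But -28.1 V < V_ov = 2.23 V, so the device is actually in triode.
In triode I_D = k_n[V_ov V_DS − ½ V_DS²] and I_D = (V_DD − V_DS)/R_D. Equating: 8.17 V_DS² − 37.42 V_DS + 12.5 = 0, giving V_DS = 0.363 V (the root below V_ov).
I_D = (12.5 − 0.363) / 3.26 = 3.72 mA.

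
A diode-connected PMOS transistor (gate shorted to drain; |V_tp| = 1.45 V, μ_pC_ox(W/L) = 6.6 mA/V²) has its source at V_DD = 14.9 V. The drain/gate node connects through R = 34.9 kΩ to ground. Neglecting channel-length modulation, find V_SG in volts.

With gate tied to drain, V_SG = V_SD ≥ V_SG − |V_tp|, so the device is in saturation.
KCL at the drain: ½ k_p (V_SG − |V_tp|)² = (V_DD − V_SG)/R.
Let x = V_SG − 1.45. Then 115 x² + x − 13.45 = 0, giving x = 0.337 V (positive root), so V_SG = 1.79 V.
I_D = (V_DD − V_SG)/R = (14.9 − 1.79) / 34.9 = 0.376 mA.

V_SG = 1.79 V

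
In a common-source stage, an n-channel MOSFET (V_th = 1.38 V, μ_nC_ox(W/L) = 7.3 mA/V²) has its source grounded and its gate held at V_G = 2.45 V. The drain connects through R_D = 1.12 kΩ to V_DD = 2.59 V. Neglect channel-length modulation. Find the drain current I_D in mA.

I_D = 2.04 mA

V_GS = V_G = 2.45 V, so V_ov = 2.45 − 1.38 = 1.07 V.
Assume saturation: I_D = ½ k_n V_ov² = 0.5 × 7.3 × 1.07² = 4.18 mA, giving V_DS = V_DD − I_D R_D = 2.59 − 4.18 × 1.12 = -2.09 V.
But -2.09 V < V_ov = 1.07 V, so the device is actually in triode.
In triode I_D = k_n[V_ov V_DS − ½ V_DS²] and I_D = (V_DD − V_DS)/R_D. Equating: 4.09 V_DS² − 9.748 V_DS + 2.59 = 0, giving V_DS = 0.305 V (the root below V_ov).
I_D = (2.59 − 0.305) / 1.12 = 2.04 mA.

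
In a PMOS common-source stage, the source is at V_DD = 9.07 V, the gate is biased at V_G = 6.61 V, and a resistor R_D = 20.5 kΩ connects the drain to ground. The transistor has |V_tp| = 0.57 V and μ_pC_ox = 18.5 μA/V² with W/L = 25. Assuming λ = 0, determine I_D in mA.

V_SG = V_DD − V_G = 9.07 − 6.61 = 2.46 V, so V_ov = 2.46 − 0.57 = 1.89 V.
k_p = μ_pC_ox · (W/L) = 0.4625 mA/V².
Assume saturation: I_D = ½ k_p V_ov² = 0.5 × 0.4625 × 1.89² = 0.826 mA, giving V_SD = V_DD − I_D R_D = 9.07 − 0.826 × 20.5 = -7.86 V.
But -7.86 V < V_ov = 1.89 V, so the device is actually in triode.
In triode I_D = k_p[V_ov V_SD − ½ V_SD²] and I_D = (V_DD − V_SD)/R_D. Equating: 4.74 V_SD² − 18.92 V_SD + 9.07 = 0, giving V_SD = 0.557 V (the root below V_ov).
I_D = (9.07 − 0.557) / 20.5 = 0.415 mA.

I_D = 0.415 mA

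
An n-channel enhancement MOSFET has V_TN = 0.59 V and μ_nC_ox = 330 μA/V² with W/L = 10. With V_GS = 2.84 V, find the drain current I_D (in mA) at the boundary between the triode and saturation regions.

I_D = 8.35 mA

At the boundary V_DS = V_ov = V_GS − V_TN = 2.84 − 0.59 = 2.25 V.
k_n = μ_nC_ox · (W/L) = 3.3 mA/V².
I_D = ½ k_n V_ov² = 0.5 × 3.3 × 2.25² = 8.35 mA.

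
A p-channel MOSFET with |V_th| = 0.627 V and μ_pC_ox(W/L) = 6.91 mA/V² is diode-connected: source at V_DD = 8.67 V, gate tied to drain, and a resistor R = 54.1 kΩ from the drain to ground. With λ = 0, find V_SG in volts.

With gate tied to drain, V_SG = V_SD ≥ V_SG − |V_th|, so the device is in saturation.
KCL at the drain: ½ k_p (V_SG − |V_th|)² = (V_DD − V_SG)/R.
Let x = V_SG − 0.627. Then 187 x² + x − 8.043 = 0, giving x = 0.205 V (positive root), so V_SG = 0.832 V.
I_D = (V_DD − V_SG)/R = (8.67 − 0.832) / 54.1 = 0.145 mA.

V_SG = 0.832 V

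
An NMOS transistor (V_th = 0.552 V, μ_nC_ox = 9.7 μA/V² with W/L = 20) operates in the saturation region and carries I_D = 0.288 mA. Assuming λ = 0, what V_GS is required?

V_GS = 2.28 V

k_n = μ_nC_ox · (W/L) = 0.194 mA/V².
In saturation I_D = ½ k_n (V_GS − V_th)², so V_GS − V_th = √(2 I_D / k_n) = √(2 × 0.288 / 0.194) = 1.72 V.
V_GS = 0.552 + 1.72 = 2.28 V.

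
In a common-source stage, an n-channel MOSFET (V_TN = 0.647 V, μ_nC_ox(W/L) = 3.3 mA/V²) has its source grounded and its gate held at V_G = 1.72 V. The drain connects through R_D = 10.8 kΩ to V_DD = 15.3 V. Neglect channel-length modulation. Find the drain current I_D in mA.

I_D = 1.37 mA

V_GS = V_G = 1.72 V, so V_ov = 1.72 − 0.647 = 1.07 V.
Assume saturation: I_D = ½ k_n V_ov² = 0.5 × 3.3 × 1.07² = 1.9 mA, giving V_DS = V_DD − I_D R_D = 15.3 − 1.9 × 10.8 = -5.22 V.
But -5.22 V < V_ov = 1.07 V, so the device is actually in triode.
In triode I_D = k_n[V_ov V_DS − ½ V_DS²] and I_D = (V_DD − V_DS)/R_D. Equating: 17.8 V_DS² − 39.24 V_DS + 15.3 = 0, giving V_DS = 0.506 V (the root below V_ov).
I_D = (15.3 − 0.506) / 10.8 = 1.37 mA.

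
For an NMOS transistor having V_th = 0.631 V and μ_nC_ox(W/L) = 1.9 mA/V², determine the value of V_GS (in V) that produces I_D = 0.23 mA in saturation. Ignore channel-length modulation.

In saturation I_D = ½ k_n (V_GS − V_th)², so V_GS − V_th = √(2 I_D / k_n) = √(2 × 0.23 / 1.9) = 0.492 V.
V_GS = 0.631 + 0.492 = 1.12 V.

V_GS = 1.12 V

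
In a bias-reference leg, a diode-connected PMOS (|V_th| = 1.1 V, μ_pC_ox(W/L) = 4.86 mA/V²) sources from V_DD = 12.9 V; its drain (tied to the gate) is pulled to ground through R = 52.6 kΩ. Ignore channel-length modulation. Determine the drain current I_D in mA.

With gate tied to drain, V_SG = V_SD ≥ V_SG − |V_th|, so the device is in saturation.
KCL at the drain: ½ k_p (V_SG − |V_th|)² = (V_DD − V_SG)/R.
Let x = V_SG − 1.1. Then 128 x² + x − 11.8 = 0, giving x = 0.3 V (positive root), so V_SG = 1.4 V.
I_D = (V_DD − V_SG)/R = (12.9 − 1.4) / 52.6 = 0.219 mA.

I_D = 0.219 mA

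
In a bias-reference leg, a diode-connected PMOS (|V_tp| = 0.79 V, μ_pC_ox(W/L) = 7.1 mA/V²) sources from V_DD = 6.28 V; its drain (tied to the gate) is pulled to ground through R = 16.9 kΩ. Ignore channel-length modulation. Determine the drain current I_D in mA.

I_D = 0.307 mA

With gate tied to drain, V_SG = V_SD ≥ V_SG − |V_tp|, so the device is in saturation.
KCL at the drain: ½ k_p (V_SG − |V_tp|)² = (V_DD − V_SG)/R.
Let x = V_SG − 0.79. Then 60 x² + x − 5.49 = 0, giving x = 0.294 V (positive root), so V_SG = 1.08 V.
I_D = (V_DD − V_SG)/R = (6.28 − 1.08) / 16.9 = 0.307 mA.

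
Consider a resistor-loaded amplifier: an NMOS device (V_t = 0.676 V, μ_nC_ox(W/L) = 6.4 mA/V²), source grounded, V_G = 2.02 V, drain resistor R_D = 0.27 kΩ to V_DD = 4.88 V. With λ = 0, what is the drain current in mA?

V_GS = V_G = 2.02 V, so V_ov = 2.02 − 0.676 = 1.34 V.
Assume saturation: I_D = ½ k_n V_ov² = 0.5 × 6.4 × 1.34² = 5.78 mA, giving V_DS = V_DD − I_D R_D = 4.88 − 5.78 × 0.27 = 3.32 V.
V_DS = 3.32 V ≥ V_ov = 1.34 V, confirming saturation.

I_D = 5.78 mA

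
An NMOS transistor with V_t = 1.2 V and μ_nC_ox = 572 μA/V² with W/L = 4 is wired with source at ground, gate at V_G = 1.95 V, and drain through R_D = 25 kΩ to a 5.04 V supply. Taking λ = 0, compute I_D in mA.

I_D = 0.197 mA

V_GS = V_G = 1.95 V, so V_ov = 1.95 − 1.2 = 0.75 V.
k_n = μ_nC_ox · (W/L) = 2.288 mA/V².
Assume saturation: I_D = ½ k_n V_ov² = 0.5 × 2.288 × 0.75² = 0.643 mA, giving V_DS = V_DD − I_D R_D = 5.04 − 0.643 × 25 = -11 V.
But -11 V < V_ov = 0.75 V, so the device is actually in triode.
In triode I_D = k_n[V_ov V_DS − ½ V_DS²] and I_D = (V_DD − V_DS)/R_D. Equating: 28.6 V_DS² − 43.9 V_DS + 5.04 = 0, giving V_DS = 0.125 V (the root below V_ov).
I_D = (5.04 − 0.125) / 25 = 0.197 mA.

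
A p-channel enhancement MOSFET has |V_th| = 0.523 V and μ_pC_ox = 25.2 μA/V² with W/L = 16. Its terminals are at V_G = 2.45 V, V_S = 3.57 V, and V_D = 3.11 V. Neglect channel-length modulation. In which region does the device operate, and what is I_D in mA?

V_SG = V_S − V_G = 3.57 − 2.45 = 1.12 V; V_SD = V_S − V_D = 3.57 − 3.11 = 0.46 V.
k_p = μ_pC_ox · (W/L) = 0.4032 mA/V².
V_ov = V_SG − |V_th| = 1.12 − 0.523 = 0.597 V.
Since V_SD = 0.46 V < V_ov = 0.597 V, the device is in the triode region.
I_D = k_p [V_ov · V_SD − ½ V_SD²] = 0.4032 × [0.597 × 0.46 − 0.5 × 0.46²] = 0.0681 mA.

Triode; I_D = 0.0681 mA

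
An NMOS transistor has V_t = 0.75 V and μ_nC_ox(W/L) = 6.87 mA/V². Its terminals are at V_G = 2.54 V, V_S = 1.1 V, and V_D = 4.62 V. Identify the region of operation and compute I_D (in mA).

V_GS = V_G − V_S = 2.54 − 1.1 = 1.44 V; V_DS = V_D − V_S = 4.62 − 1.1 = 3.52 V.
V_ov = V_GS − V_t = 1.44 − 0.75 = 0.69 V.
Since V_DS = 3.52 V ≥ V_ov = 0.69 V, the device is in saturation.
I_D = ½ k_n V_ov² = 0.5 × 6.87 × 0.69² = 1.64 mA.

Saturation; I_D = 1.64 mA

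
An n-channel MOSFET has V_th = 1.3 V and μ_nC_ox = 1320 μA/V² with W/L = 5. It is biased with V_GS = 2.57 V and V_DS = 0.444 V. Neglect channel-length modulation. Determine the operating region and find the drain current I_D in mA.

k_n = μ_nC_ox · (W/L) = 6.6 mA/V².
V_ov = V_GS − V_th = 2.57 − 1.3 = 1.27 V.
Since V_DS = 0.444 V < V_ov = 1.27 V, the device is in the triode region.
I_D = k_n [V_ov · V_DS − ½ V_DS²] = 6.6 × [1.27 × 0.444 − 0.5 × 0.444²] = 3.07 mA.

Triode; I_D = 3.07 mA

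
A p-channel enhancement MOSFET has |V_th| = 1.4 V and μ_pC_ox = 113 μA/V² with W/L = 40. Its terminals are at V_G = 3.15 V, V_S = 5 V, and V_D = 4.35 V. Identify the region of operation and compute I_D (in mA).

Saturation; I_D = 0.458 mA

V_SG = V_S − V_G = 5 − 3.15 = 1.85 V; V_SD = V_S − V_D = 5 − 4.35 = 0.65 V.
k_p = μ_pC_ox · (W/L) = 4.52 mA/V².
V_ov = V_SG − |V_th| = 1.85 − 1.4 = 0.45 V.
Since V_SD = 0.65 V ≥ V_ov = 0.45 V, the device is in saturation.
I_D = ½ k_p V_ov² = 0.5 × 4.52 × 0.45² = 0.458 mA.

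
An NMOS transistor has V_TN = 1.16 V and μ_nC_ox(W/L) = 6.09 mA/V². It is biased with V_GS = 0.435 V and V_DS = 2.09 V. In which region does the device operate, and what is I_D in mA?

Cutoff; I_D = 0 mA

V_GS = 0.435 V < V_TN = 1.16 V, so the transistor is in cutoff.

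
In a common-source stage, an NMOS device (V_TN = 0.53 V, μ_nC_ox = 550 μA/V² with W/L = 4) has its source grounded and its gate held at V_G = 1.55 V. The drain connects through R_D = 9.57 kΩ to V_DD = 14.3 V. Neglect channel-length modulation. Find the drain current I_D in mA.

V_GS = V_G = 1.55 V, so V_ov = 1.55 − 0.53 = 1.02 V.
k_n = μ_nC_ox · (W/L) = 2.2 mA/V².
Assume saturation: I_D = ½ k_n V_ov² = 0.5 × 2.2 × 1.02² = 1.14 mA, giving V_DS = V_DD − I_D R_D = 14.3 − 1.14 × 9.57 = 3.35 V.
V_DS = 3.35 V ≥ V_ov = 1.02 V, confirming saturation.

I_D = 1.14 mA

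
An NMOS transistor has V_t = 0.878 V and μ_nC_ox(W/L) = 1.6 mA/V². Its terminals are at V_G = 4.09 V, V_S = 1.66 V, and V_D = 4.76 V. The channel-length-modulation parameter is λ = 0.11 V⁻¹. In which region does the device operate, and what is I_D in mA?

Saturation; I_D = 2.58 mA

V_GS = V_G − V_S = 4.09 − 1.66 = 2.43 V; V_DS = V_D − V_S = 4.76 − 1.66 = 3.1 V.
V_ov = V_GS − V_t = 2.43 − 0.878 = 1.55 V.
Since V_DS = 3.1 V ≥ V_ov = 1.55 V, the device is in saturation.
I_D = ½ k_n V_ov² (1 + λ V_DS) = 0.5 × 1.6 × 1.55² × (1 + 0.11 × 3.1) = 2.58 mA.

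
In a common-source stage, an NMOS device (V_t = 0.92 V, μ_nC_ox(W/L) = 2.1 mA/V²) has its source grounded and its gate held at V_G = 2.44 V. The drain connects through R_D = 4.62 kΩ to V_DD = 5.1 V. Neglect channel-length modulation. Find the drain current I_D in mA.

V_GS = V_G = 2.44 V, so V_ov = 2.44 − 0.92 = 1.52 V.
Assume saturation: I_D = ½ k_n V_ov² = 0.5 × 2.1 × 1.52² = 2.43 mA, giving V_DS = V_DD − I_D R_D = 5.1 − 2.43 × 4.62 = -6.11 V.
But -6.11 V < V_ov = 1.52 V, so the device is actually in triode.
In triode I_D = k_n[V_ov V_DS − ½ V_DS²] and I_D = (V_DD − V_DS)/R_D. Equating: 4.85 V_DS² − 15.75 V_DS + 5.1 = 0, giving V_DS = 0.365 V (the root below V_ov).
I_D = (5.1 − 0.365) / 4.62 = 1.02 mA.

I_D = 1.02 mA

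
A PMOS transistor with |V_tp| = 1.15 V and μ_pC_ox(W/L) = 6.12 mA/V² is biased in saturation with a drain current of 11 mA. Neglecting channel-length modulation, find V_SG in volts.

In saturation I_D = ½ k_p (V_SG − |V_tp|)², so V_SG − |V_tp| = √(2 I_D / k_p) = √(2 × 11 / 6.12) = 1.9 V.
V_SG = 1.15 + 1.9 = 3.05 V.

V_SG = 3.05 V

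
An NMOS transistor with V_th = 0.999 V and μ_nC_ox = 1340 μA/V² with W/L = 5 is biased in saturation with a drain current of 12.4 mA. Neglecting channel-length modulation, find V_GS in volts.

k_n = μ_nC_ox · (W/L) = 6.7 mA/V².
In saturation I_D = ½ k_n (V_GS − V_th)², so V_GS − V_th = √(2 I_D / k_n) = √(2 × 12.4 / 6.7) = 1.92 V.
V_GS = 0.999 + 1.92 = 2.92 V.

V_GS = 2.92 V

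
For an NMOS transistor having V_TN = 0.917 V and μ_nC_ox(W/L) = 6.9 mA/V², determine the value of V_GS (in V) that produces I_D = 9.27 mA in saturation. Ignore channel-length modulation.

V_GS = 2.56 V

In saturation I_D = ½ k_n (V_GS − V_TN)², so V_GS − V_TN = √(2 I_D / k_n) = √(2 × 9.27 / 6.9) = 1.64 V.
V_GS = 0.917 + 1.64 = 2.56 V.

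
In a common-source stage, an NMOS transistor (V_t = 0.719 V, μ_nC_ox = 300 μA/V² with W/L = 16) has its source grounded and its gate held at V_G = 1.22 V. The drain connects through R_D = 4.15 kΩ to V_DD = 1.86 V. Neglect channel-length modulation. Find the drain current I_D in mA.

I_D = 0.398 mA

V_GS = V_G = 1.22 V, so V_ov = 1.22 − 0.719 = 0.501 V.
k_n = μ_nC_ox · (W/L) = 4.8 mA/V².
Assume saturation: I_D = ½ k_n V_ov² = 0.5 × 4.8 × 0.501² = 0.602 mA, giving V_DS = V_DD − I_D R_D = 1.86 − 0.602 × 4.15 = -0.64 V.
But -0.64 V < V_ov = 0.501 V, so the device is actually in triode.
In triode I_D = k_n[V_ov V_DS − ½ V_DS²] and I_D = (V_DD − V_DS)/R_D. Equating: 9.96 V_DS² − 10.98 V_DS + 1.86 = 0, giving V_DS = 0.209 V (the root below V_ov).
I_D = (1.86 − 0.209) / 4.15 = 0.398 mA.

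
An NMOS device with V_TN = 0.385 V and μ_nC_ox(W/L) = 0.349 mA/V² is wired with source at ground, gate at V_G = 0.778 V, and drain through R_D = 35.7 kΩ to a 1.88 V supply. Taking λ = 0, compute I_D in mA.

I_D = 0.0270 mA

V_GS = V_G = 0.778 V, so V_ov = 0.778 − 0.385 = 0.393 V.
Assume saturation: I_D = ½ k_n V_ov² = 0.5 × 0.349 × 0.393² = 0.027 mA, giving V_DS = V_DD − I_D R_D = 1.88 − 0.027 × 35.7 = 0.918 V.
V_DS = 0.918 V ≥ V_ov = 0.393 V, confirming saturation.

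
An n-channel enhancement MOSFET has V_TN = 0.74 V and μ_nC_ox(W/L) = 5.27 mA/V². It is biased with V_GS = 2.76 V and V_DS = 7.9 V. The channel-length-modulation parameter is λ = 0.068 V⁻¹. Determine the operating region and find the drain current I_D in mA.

Saturation; I_D = 16.5 mA

V_ov = V_GS − V_TN = 2.76 − 0.74 = 2.02 V.
Since V_DS = 7.9 V ≥ V_ov = 2.02 V, the device is in saturation.
I_D = ½ k_n V_ov² (1 + λ V_DS) = 0.5 × 5.27 × 2.02² × (1 + 0.068 × 7.9) = 16.5 mA.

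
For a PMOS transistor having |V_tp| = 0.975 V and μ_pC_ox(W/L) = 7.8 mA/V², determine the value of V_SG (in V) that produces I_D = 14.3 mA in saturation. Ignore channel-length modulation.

In saturation I_D = ½ k_p (V_SG − |V_tp|)², so V_SG − |V_tp| = √(2 I_D / k_p) = √(2 × 14.3 / 7.8) = 1.91 V.
V_SG = 0.975 + 1.91 = 2.89 V.

V_SG = 2.89 V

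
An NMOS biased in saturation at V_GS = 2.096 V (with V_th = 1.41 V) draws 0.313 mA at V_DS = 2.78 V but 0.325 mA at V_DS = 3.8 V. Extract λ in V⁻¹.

λ = 0.0420 V⁻¹

With V_GS fixed, I_D ∝ (1 + λ V_DS) in saturation, so I_D2/I_D1 = (1 + λ V_DS2)/(1 + λ V_DS1).
0.325/0.313 = 1.038 = (1 + 3.8 λ)/(1 + 2.78 λ).
Solving: λ (I_D1 V_DS2 − I_D2 V_DS1) = I_D2 − I_D1, so λ = (0.325 − 0.313) / (0.313 × 3.8 − 0.325 × 2.78) = 0.012 / 0.286 = 0.042 V⁻¹.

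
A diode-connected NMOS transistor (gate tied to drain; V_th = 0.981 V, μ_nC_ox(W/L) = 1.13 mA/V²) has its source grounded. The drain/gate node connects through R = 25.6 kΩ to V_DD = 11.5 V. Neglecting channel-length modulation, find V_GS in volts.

With gate tied to drain, V_GS = V_DS ≥ V_GS − V_th, so the device is in saturation.
KCL at the drain: ½ k_n (V_GS − V_th)² = (V_DD − V_GS)/R.
Let x = V_GS − 0.981. Then 14.5 x² + x − 10.52 = 0, giving x = 0.819 V (positive root), so V_GS = 1.8 V.
I_D = (V_DD − V_GS)/R = (11.5 − 1.8) / 25.6 = 0.379 mA.

V_GS = 1.80 V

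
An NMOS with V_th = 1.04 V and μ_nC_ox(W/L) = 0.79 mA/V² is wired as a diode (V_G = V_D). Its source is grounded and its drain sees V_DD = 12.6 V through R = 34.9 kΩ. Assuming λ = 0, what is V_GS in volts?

With gate tied to drain, V_GS = V_DS ≥ V_GS − V_th, so the device is in saturation.
KCL at the drain: ½ k_n (V_GS − V_th)² = (V_DD − V_GS)/R.
Let x = V_GS − 1.04. Then 13.8 x² + x − 11.56 = 0, giving x = 0.88 V (positive root), so V_GS = 1.92 V.
I_D = (V_DD − V_GS)/R = (12.6 − 1.92) / 34.9 = 0.306 mA.

V_GS = 1.92 V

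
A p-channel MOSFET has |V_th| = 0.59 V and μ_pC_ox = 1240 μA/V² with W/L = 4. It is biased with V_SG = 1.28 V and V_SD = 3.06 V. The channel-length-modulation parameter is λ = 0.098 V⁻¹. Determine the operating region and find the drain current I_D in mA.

Saturation; I_D = 1.53 mA

k_p = μ_pC_ox · (W/L) = 4.96 mA/V².
V_ov = V_SG − |V_th| = 1.28 − 0.59 = 0.69 V.
Since V_SD = 3.06 V ≥ V_ov = 0.69 V, the device is in saturation.
I_D = ½ k_p V_ov² (1 + λ V_SD) = 0.5 × 4.96 × 0.69² × (1 + 0.098 × 3.06) = 1.53 mA.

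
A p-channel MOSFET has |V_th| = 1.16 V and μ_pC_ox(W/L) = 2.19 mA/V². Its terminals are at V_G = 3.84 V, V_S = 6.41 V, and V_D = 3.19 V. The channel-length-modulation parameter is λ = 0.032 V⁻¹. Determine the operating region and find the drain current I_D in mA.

V_SG = V_S − V_G = 6.41 − 3.84 = 2.57 V; V_SD = V_S − V_D = 6.41 − 3.19 = 3.22 V.
V_ov = V_SG − |V_th| = 2.57 − 1.16 = 1.41 V.
Since V_SD = 3.22 V ≥ V_ov = 1.41 V, the device is in saturation.
I_D = ½ k_p V_ov² (1 + λ V_SD) = 0.5 × 2.19 × 1.41² × (1 + 0.032 × 3.22) = 2.4 mA.

Saturation; I_D = 2.40 mA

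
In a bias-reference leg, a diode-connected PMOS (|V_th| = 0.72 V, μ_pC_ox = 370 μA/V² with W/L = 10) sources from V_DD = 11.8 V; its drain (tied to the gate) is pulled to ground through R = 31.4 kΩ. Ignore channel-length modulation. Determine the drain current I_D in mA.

I_D = 0.339 mA

With gate tied to drain, V_SG = V_SD ≥ V_SG − |V_th|, so the device is in saturation.
k_p = μ_pC_ox · (W/L) = 3.7 mA/V².
KCL at the drain: ½ k_p (V_SG − |V_th|)² = (V_DD − V_SG)/R.
Let x = V_SG − 0.72. Then 58.1 x² + x − 11.08 = 0, giving x = 0.428 V (positive root), so V_SG = 1.15 V.
I_D = (V_DD − V_SG)/R = (11.8 − 1.15) / 31.4 = 0.339 mA.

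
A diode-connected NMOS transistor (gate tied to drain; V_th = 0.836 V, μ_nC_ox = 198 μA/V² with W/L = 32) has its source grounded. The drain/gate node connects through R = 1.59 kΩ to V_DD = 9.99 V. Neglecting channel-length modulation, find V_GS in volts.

With gate tied to drain, V_GS = V_DS ≥ V_GS − V_th, so the device is in saturation.
k_n = μ_nC_ox · (W/L) = 6.336 mA/V².
KCL at the drain: ½ k_n (V_GS − V_th)² = (V_DD − V_GS)/R.
Let x = V_GS − 0.836. Then 5.04 x² + x − 9.154 = 0, giving x = 1.25 V (positive root), so V_GS = 2.09 V.
I_D = (V_DD − V_GS)/R = (9.99 − 2.09) / 1.59 = 4.97 mA.

V_GS = 2.09 V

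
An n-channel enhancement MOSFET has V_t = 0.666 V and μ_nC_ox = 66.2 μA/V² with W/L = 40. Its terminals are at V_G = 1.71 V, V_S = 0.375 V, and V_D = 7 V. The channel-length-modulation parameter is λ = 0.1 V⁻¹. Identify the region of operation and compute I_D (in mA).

Saturation; I_D = 0.985 mA

V_GS = V_G − V_S = 1.71 − 0.375 = 1.33 V; V_DS = V_D − V_S = 7 − 0.375 = 6.62 V.
k_n = μ_nC_ox · (W/L) = 2.648 mA/V².
V_ov = V_GS − V_t = 1.33 − 0.666 = 0.669 V.
Since V_DS = 6.62 V ≥ V_ov = 0.669 V, the device is in saturation.
I_D = ½ k_n V_ov² (1 + λ V_DS) = 0.5 × 2.648 × 0.669² × (1 + 0.1 × 6.62) = 0.985 mA.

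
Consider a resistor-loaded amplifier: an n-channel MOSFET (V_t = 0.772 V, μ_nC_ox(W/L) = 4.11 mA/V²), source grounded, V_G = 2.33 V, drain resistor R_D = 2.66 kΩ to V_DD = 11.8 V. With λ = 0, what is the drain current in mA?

V_GS = V_G = 2.33 V, so V_ov = 2.33 − 0.772 = 1.56 V.
Assume saturation: I_D = ½ k_n V_ov² = 0.5 × 4.11 × 1.56² = 4.99 mA, giving V_DS = V_DD − I_D R_D = 11.8 − 4.99 × 2.66 = -1.47 V.
But -1.47 V < V_ov = 1.56 V, so the device is actually in triode.
In triode I_D = k_n[V_ov V_DS − ½ V_DS²] and I_D = (V_DD − V_DS)/R_D. Equating: 5.47 V_DS² − 18.03 V_DS + 11.8 = 0, giving V_DS = 0.9 V (the root below V_ov).
I_D = (11.8 − 0.9) / 2.66 = 4.1 mA.

I_D = 4.10 mA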